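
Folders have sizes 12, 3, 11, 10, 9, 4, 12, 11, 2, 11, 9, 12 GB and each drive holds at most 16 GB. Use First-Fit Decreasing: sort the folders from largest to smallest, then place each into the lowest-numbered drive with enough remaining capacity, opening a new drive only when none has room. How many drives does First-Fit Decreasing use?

Sorted descending: 12, 12, 12, 11, 11, 11, 10, 9, 9, 4, 3, 2.
drive 1: place 12 GB, 4 GB left
drive 2: place 12 GB, 4 GB left
drive 3: place 12 GB, 4 GB left
drive 4: place 11 GB, 5 GB left
drive 5: place 11 GB, 5 GB left
drive 6: place 11 GB, 5 GB left
drive 7: place 10 GB, 6 GB left
drive 8: place 9 GB, 7 GB left
drive 9: place 9 GB, 7 GB left
drive 1: place 4 GB, 0 GB left
drive 2: place 3 GB, 1 GB left
drive 3: place 2 GB, 2 GB left
Final drives: [12,4] [12,3] [12,2] [11] [11] [11] [10] [9] [9].

9 drives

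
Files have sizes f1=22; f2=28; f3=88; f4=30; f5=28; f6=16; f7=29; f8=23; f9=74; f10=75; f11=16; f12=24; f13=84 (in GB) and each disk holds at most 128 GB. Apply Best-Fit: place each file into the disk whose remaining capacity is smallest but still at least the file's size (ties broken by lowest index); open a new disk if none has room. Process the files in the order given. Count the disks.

5 disks

disk 1: place f1 (22 GB), 106 GB left
disk 1: place f2 (28 GB), 78 GB left
disk 2: place f3 (88 GB), 40 GB left
disk 2: place f4 (30 GB), 10 GB left
disk 1: place f5 (28 GB), 50 GB left
disk 1: place f6 (16 GB), 34 GB left
disk 1: place f7 (29 GB), 5 GB left
disk 3: place f8 (23 GB), 105 GB left
disk 3: place f9 (74 GB), 31 GB left
disk 4: place f10 (75 GB), 53 GB left
disk 3: place f11 (16 GB), 15 GB left
disk 4: place f12 (24 GB), 29 GB left
disk 5: place f13 (84 GB), 44 GB left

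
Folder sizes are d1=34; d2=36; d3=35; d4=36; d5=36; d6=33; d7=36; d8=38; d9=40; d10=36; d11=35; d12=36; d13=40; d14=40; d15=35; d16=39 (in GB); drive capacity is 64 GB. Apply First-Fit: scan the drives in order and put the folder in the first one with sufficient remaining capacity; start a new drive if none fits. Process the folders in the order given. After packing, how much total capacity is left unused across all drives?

439

Put d1 (34 GB) in drive 1; 30 GB remain.
Put d2 (36 GB) in drive 2; 28 GB remain.
Put d3 (35 GB) in drive 3; 29 GB remain.
Put d4 (36 GB) in drive 4; 28 GB remain.
Put d5 (36 GB) in drive 5; 28 GB remain.
Put d6 (33 GB) in drive 6; 31 GB remain.
Put d7 (36 GB) in drive 7; 28 GB remain.
Put d8 (38 GB) in drive 8; 26 GB remain.
Put d9 (40 GB) in drive 9; 24 GB remain.
Put d10 (36 GB) in drive 10; 28 GB remain.
Put d11 (35 GB) in drive 11; 29 GB remain.
Put d12 (36 GB) in drive 12; 28 GB remain.
Put d13 (40 GB) in drive 13; 24 GB remain.
Put d14 (40 GB) in drive 14; 24 GB remain.
Put d15 (35 GB) in drive 15; 29 GB remain.
Put d16 (39 GB) in drive 16; 25 GB remain.
16 drives × 64 GB = 1024 GB; used 585 GB; unused 439 GB.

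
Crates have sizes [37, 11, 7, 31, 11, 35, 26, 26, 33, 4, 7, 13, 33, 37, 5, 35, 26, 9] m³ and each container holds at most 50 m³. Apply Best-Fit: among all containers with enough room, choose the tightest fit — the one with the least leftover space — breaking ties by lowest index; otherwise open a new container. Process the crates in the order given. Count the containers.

10 containers

37 m³ → container 1 (remaining 13 m³)
11 m³ → container 1 (remaining 2 m³)
7 m³ → container 2 (remaining 43 m³)
31 m³ → container 2 (remaining 12 m³)
11 m³ → container 2 (remaining 1 m³)
35 m³ → container 3 (remaining 15 m³)
26 m³ → container 4 (remaining 24 m³)
26 m³ → container 5 (remaining 24 m³)
33 m³ → container 6 (remaining 17 m³)
4 m³ → container 3 (remaining 11 m³)
7 m³ → container 3 (remaining 4 m³)
13 m³ → container 6 (remaining 4 m³)
33 m³ → container 7 (remaining 17 m³)
37 m³ → container 8 (remaining 13 m³)
5 m³ → container 8 (remaining 8 m³)
35 m³ → container 9 (remaining 15 m³)
26 m³ → container 10 (remaining 24 m³)
9 m³ → container 9 (remaining 6 m³)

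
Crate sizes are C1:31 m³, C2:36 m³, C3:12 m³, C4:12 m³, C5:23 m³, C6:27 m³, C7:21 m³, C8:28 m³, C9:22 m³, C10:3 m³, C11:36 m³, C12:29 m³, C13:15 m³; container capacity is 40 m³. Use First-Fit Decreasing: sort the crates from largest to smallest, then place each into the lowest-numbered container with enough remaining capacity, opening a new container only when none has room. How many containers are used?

9

Sorted descending: 36, 36, 31, 29, 28, 27, 23, 22, 21, 15, 12, 12, 3.
container 1: place 36 m³, 4 m³ left
container 2: place 36 m³, 4 m³ left
container 3: place 31 m³, 9 m³ left
container 4: place 29 m³, 11 m³ left
container 5: place 28 m³, 12 m³ left
container 6: place 27 m³, 13 m³ left
container 7: place 23 m³, 17 m³ left
container 8: place 22 m³, 18 m³ left
container 9: place 21 m³, 19 m³ left
container 7: place 15 m³, 2 m³ left
container 5: place 12 m³, 0 m³ left
container 6: place 12 m³, 1 m³ left
container 1: place 3 m³, 1 m³ left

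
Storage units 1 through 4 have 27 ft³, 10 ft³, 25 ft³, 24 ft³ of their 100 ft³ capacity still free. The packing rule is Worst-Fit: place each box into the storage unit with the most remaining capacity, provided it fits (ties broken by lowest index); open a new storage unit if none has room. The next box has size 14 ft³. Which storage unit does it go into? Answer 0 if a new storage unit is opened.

Storage units with room: storage unit 1 (27 ft³), storage unit 3 (25 ft³), storage unit 4 (24 ft³).
Most room is storage unit 1 with 27 ft³ free.

1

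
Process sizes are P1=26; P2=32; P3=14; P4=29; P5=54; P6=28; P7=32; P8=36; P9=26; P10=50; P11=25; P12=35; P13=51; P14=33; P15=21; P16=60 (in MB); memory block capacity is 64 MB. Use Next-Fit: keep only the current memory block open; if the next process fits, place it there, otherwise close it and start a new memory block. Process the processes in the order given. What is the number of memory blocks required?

memory block 1: place P1 (26 MB), 38 MB left
memory block 1: place P2 (32 MB), 6 MB left
memory block 2: place P3 (14 MB), 50 MB left
memory block 2: place P4 (29 MB), 21 MB left
memory block 3: place P5 (54 MB), 10 MB left
memory block 4: place P6 (28 MB), 36 MB left
memory block 4: place P7 (32 MB), 4 MB left
memory block 5: place P8 (36 MB), 28 MB left
memory block 5: place P9 (26 MB), 2 MB left
memory block 6: place P10 (50 MB), 14 MB left
memory block 7: place P11 (25 MB), 39 MB left
memory block 7: place P12 (35 MB), 4 MB left
memory block 8: place P13 (51 MB), 13 MB left
memory block 9: place P14 (33 MB), 31 MB left
memory block 9: place P15 (21 MB), 10 MB left
memory block 10: place P16 (60 MB), 4 MB left

10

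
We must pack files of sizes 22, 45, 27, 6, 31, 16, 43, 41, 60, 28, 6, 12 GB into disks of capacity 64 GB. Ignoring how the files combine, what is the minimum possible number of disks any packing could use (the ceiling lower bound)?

6

Total size = 22 + 45 + 27 + 6 + 31 + 16 + 43 + 41 + 60 + 28 + 6 + 12 = 337 GB.
⌈337 / 64⌉ = 6.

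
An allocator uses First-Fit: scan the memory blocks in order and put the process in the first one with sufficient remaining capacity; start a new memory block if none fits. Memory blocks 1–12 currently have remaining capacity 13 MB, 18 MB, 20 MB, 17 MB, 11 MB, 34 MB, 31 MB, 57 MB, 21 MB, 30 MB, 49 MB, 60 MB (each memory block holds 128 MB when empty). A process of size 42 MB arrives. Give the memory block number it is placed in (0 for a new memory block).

8

Memory blocks with room: memory block 8 (57 MB), memory block 11 (49 MB), memory block 12 (60 MB).
The first with room is memory block 8.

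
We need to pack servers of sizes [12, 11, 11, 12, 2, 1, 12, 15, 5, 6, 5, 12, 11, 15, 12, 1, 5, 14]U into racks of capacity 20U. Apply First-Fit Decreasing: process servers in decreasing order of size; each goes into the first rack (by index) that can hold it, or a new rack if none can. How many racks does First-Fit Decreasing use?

11

Sorted descending: 15, 15, 14, 12, 12, 12, 12, 12, 11, 11, 11, 6, 5, 5, 5, 2, 1, 1.
Put 15U in rack 1; 5U remain.
Put 15U in rack 2; 5U remain.
Put 14U in rack 3; 6U remain.
Put 12U in rack 4; 8U remain.
Put 12U in rack 5; 8U remain.
Put 12U in rack 6; 8U remain.
Put 12U in rack 7; 8U remain.
Put 12U in rack 8; 8U remain.
Put 11U in rack 9; 9U remain.
Put 11U in rack 10; 9U remain.
Put 11U in rack 11; 9U remain.
Put 6U in rack 3; 0U remain.
Put 5U in rack 1; 0U remain.
Put 5U in rack 2; 0U remain.
Put 5U in rack 4; 3U remain.
Put 2U in rack 4; 1U remain.
Put 1U in rack 4; 0U remain.
Put 1U in rack 5; 7U remain.
Final racks: [15,5] [15,5] [14,6] [12,5,2,1] [12,1] [12] [12] [12] [11] [11] [11].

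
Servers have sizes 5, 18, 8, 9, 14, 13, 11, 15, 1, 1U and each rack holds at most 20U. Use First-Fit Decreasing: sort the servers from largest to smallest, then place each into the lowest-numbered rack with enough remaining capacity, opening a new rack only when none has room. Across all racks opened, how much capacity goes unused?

25

Sorted descending: 18, 15, 14, 13, 11, 9, 8, 5, 1, 1.
rack 1: place 18U, 2U left
rack 2: place 15U, 5U left
rack 3: place 14U, 6U left
rack 4: place 13U, 7U left
rack 5: place 11U, 9U left
rack 5: place 9U, 0U left
rack 6: place 8U, 12U left
rack 2: place 5U, 0U left
rack 1: place 1U, 1U left
rack 1: place 1U, 0U left
6 racks × 20U = 120U; used 95U; unused 25U.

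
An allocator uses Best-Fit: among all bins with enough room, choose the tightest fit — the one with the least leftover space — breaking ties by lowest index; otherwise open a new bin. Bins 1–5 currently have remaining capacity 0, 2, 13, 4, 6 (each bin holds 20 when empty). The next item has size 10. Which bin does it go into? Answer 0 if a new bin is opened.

Bins with room: bin 3 (13).
Tightest fit is bin 3 with 13 free.

3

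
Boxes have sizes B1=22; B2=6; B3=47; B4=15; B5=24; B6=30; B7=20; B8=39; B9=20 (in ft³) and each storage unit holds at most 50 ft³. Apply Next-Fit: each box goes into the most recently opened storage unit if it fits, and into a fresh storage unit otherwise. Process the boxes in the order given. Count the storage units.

6

B1 (22 ft³) → storage unit 1 (remaining 28 ft³)
B2 (6 ft³) → storage unit 1 (remaining 22 ft³)
B3 (47 ft³) → storage unit 2 (remaining 3 ft³)
B4 (15 ft³) → storage unit 3 (remaining 35 ft³)
B5 (24 ft³) → storage unit 3 (remaining 11 ft³)
B6 (30 ft³) → storage unit 4 (remaining 20 ft³)
B7 (20 ft³) → storage unit 4 (remaining 0 ft³)
B8 (39 ft³) → storage unit 5 (remaining 11 ft³)
B9 (20 ft³) → storage unit 6 (remaining 30 ft³)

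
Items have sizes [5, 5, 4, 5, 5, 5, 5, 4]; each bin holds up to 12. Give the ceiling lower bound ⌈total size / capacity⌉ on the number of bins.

4

Total size = 5 + 5 + 4 + 5 + 5 + 5 + 5 + 4 = 38.
⌈38 / 12⌉ = 4.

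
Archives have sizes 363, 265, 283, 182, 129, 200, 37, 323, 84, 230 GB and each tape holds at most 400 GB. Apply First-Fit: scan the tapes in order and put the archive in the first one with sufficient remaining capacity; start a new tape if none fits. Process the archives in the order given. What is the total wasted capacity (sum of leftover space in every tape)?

363 GB → tape 1 (remaining 37 GB)
265 GB → tape 2 (remaining 135 GB)
283 GB → tape 3 (remaining 117 GB)
182 GB → tape 4 (remaining 218 GB)
129 GB → tape 2 (remaining 6 GB)
200 GB → tape 4 (remaining 18 GB)
37 GB → tape 1 (remaining 0 GB)
323 GB → tape 5 (remaining 77 GB)
84 GB → tape 3 (remaining 33 GB)
230 GB → tape 6 (remaining 170 GB)
6 tapes × 400 GB = 2400 GB; used 2096 GB; unused 304 GB.

304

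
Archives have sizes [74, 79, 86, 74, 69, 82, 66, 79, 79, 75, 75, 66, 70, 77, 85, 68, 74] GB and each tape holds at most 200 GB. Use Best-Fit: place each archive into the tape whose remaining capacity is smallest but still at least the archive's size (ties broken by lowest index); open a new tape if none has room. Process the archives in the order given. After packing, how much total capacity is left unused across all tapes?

tape 1: place 74 GB, 126 GB left
tape 1: place 79 GB, 47 GB left
tape 2: place 86 GB, 114 GB left
tape 2: place 74 GB, 40 GB left
tape 3: place 69 GB, 131 GB left
tape 3: place 82 GB, 49 GB left
tape 4: place 66 GB, 134 GB left
tape 4: place 79 GB, 55 GB left
tape 5: place 79 GB, 121 GB left
tape 5: place 75 GB, 46 GB left
tape 6: place 75 GB, 125 GB left
tape 6: place 66 GB, 59 GB left
tape 7: place 70 GB, 130 GB left
tape 7: place 77 GB, 53 GB left
tape 8: place 85 GB, 115 GB left
tape 8: place 68 GB, 47 GB left
tape 9: place 74 GB, 126 GB left
9 tapes × 200 GB = 1800 GB; used 1278 GB; unused 522 GB.

522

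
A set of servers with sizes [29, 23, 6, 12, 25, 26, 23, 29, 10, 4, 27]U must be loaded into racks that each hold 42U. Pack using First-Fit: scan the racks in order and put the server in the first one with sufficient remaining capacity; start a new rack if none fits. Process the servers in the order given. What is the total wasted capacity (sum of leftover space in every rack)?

rack 1: place 29U, 13U left
rack 2: place 23U, 19U left
rack 1: place 6U, 7U left
rack 2: place 12U, 7U left
rack 3: place 25U, 17U left
rack 4: place 26U, 16U left
rack 5: place 23U, 19U left
rack 6: place 29U, 13U left
rack 3: place 10U, 7U left
rack 1: place 4U, 3U left
rack 7: place 27U, 15U left
7 racks × 42U = 294U; used 214U; unused 80U.

80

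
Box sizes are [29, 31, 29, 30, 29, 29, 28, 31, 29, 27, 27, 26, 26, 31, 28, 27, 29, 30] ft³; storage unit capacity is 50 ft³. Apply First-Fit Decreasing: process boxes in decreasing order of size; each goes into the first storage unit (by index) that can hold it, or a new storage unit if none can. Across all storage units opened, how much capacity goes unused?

Sorted descending: 31, 31, 31, 30, 30, 29, 29, 29, 29, 29, 29, 28, 28, 27, 27, 27, 26, 26.
31 ft³ → storage unit 1 (remaining 19 ft³)
31 ft³ → storage unit 2 (remaining 19 ft³)
31 ft³ → storage unit 3 (remaining 19 ft³)
30 ft³ → storage unit 4 (remaining 20 ft³)
30 ft³ → storage unit 5 (remaining 20 ft³)
29 ft³ → storage unit 6 (remaining 21 ft³)
29 ft³ → storage unit 7 (remaining 21 ft³)
29 ft³ → storage unit 8 (remaining 21 ft³)
29 ft³ → storage unit 9 (remaining 21 ft³)
29 ft³ → storage unit 10 (remaining 21 ft³)
29 ft³ → storage unit 11 (remaining 21 ft³)
28 ft³ → storage unit 12 (remaining 22 ft³)
28 ft³ → storage unit 13 (remaining 22 ft³)
27 ft³ → storage unit 14 (remaining 23 ft³)
27 ft³ → storage unit 15 (remaining 23 ft³)
27 ft³ → storage unit 16 (remaining 23 ft³)
26 ft³ → storage unit 17 (remaining 24 ft³)
26 ft³ → storage unit 18 (remaining 24 ft³)
18 storage units × 50 ft³ = 900 ft³; used 516 ft³; unused 384 ft³.

384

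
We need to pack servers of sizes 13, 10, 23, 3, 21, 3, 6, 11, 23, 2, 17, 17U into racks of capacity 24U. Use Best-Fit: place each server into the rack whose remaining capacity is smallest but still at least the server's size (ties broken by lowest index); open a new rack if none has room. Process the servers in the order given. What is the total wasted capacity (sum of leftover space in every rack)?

19

13U → rack 1 (remaining 11U)
10U → rack 1 (remaining 1U)
23U → rack 2 (remaining 1U)
3U → rack 3 (remaining 21U)
21U → rack 3 (remaining 0U)
3U → rack 4 (remaining 21U)
6U → rack 4 (remaining 15U)
11U → rack 4 (remaining 4U)
23U → rack 5 (remaining 1U)
2U → rack 4 (remaining 2U)
17U → rack 6 (remaining 7U)
17U → rack 7 (remaining 7U)
7 racks × 24U = 168U; used 149U; unused 19U.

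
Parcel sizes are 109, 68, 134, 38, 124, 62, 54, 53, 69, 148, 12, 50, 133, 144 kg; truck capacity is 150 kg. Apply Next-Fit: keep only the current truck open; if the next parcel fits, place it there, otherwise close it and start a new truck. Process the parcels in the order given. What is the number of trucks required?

Put 109 kg in truck 1; 41 kg remain.
Put 68 kg in truck 2; 82 kg remain.
Put 134 kg in truck 3; 16 kg remain.
Put 38 kg in truck 4; 112 kg remain.
Put 124 kg in truck 5; 26 kg remain.
Put 62 kg in truck 6; 88 kg remain.
Put 54 kg in truck 6; 34 kg remain.
Put 53 kg in truck 7; 97 kg remain.
Put 69 kg in truck 7; 28 kg remain.
Put 148 kg in truck 8; 2 kg remain.
Put 12 kg in truck 9; 138 kg remain.
Put 50 kg in truck 9; 88 kg remain.
Put 133 kg in truck 10; 17 kg remain.
Put 144 kg in truck 11; 6 kg remain.

11 trucks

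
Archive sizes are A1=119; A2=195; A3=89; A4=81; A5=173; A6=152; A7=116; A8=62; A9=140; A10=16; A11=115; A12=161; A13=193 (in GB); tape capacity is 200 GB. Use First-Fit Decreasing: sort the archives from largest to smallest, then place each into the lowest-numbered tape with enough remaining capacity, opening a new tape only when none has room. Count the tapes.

Sorted descending: 195, 193, 173, 161, 152, 140, 119, 116, 115, 89, 81, 62, 16.
tape 1: place 195 GB, 5 GB left
tape 2: place 193 GB, 7 GB left
tape 3: place 173 GB, 27 GB left
tape 4: place 161 GB, 39 GB left
tape 5: place 152 GB, 48 GB left
tape 6: place 140 GB, 60 GB left
tape 7: place 119 GB, 81 GB left
tape 8: place 116 GB, 84 GB left
tape 9: place 115 GB, 85 GB left
tape 10: place 89 GB, 111 GB left
tape 7: place 81 GB, 0 GB left
tape 8: place 62 GB, 22 GB left
tape 3: place 16 GB, 11 GB left

10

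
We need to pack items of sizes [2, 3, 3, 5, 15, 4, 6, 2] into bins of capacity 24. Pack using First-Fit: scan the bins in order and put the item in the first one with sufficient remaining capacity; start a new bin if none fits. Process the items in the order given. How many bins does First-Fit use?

2

2 → bin 1 (remaining 22)
3 → bin 1 (remaining 19)
3 → bin 1 (remaining 16)
5 → bin 1 (remaining 11)
15 → bin 2 (remaining 9)
4 → bin 1 (remaining 7)
6 → bin 1 (remaining 1)
2 → bin 2 (remaining 7)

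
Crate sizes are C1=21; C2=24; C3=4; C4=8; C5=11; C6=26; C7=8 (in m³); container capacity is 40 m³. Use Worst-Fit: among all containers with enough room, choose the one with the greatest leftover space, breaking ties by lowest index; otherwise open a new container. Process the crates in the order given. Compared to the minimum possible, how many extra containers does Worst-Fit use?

0

Worst-Fit: [21,4,11] [24,8] [26,8] → 3 containers.
Total size 102 m³; any packing needs at least ⌈102/40⌉ = 3 containers.
So 3 is already optimal.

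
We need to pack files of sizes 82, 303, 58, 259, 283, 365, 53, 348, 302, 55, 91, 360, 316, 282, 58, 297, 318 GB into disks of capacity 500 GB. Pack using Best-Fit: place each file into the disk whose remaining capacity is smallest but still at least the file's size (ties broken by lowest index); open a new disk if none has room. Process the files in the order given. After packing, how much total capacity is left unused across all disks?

82 GB → disk 1 (remaining 418 GB)
303 GB → disk 1 (remaining 115 GB)
58 GB → disk 1 (remaining 57 GB)
259 GB → disk 2 (remaining 241 GB)
283 GB → disk 3 (remaining 217 GB)
365 GB → disk 4 (remaining 135 GB)
53 GB → disk 1 (remaining 4 GB)
348 GB → disk 5 (remaining 152 GB)
302 GB → disk 6 (remaining 198 GB)
55 GB → disk 4 (remaining 80 GB)
91 GB → disk 5 (remaining 61 GB)
360 GB → disk 7 (remaining 140 GB)
316 GB → disk 8 (remaining 184 GB)
282 GB → disk 9 (remaining 218 GB)
58 GB → disk 5 (remaining 3 GB)
297 GB → disk 10 (remaining 203 GB)
318 GB → disk 11 (remaining 182 GB)
11 disks × 500 GB = 5500 GB; used 3830 GB; unused 1670 GB.

1670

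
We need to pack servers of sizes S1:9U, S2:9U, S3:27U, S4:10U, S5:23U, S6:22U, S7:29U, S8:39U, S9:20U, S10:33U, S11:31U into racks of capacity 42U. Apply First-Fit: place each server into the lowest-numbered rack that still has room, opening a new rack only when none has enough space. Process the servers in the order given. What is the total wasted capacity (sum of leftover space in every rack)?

S1 (9U) → rack 1 (remaining 33U)
S2 (9U) → rack 1 (remaining 24U)
S3 (27U) → rack 2 (remaining 15U)
S4 (10U) → rack 1 (remaining 14U)
S5 (23U) → rack 3 (remaining 19U)
S6 (22U) → rack 4 (remaining 20U)
S7 (29U) → rack 5 (remaining 13U)
S8 (39U) → rack 6 (remaining 3U)
S9 (20U) → rack 4 (remaining 0U)
S10 (33U) → rack 7 (remaining 9U)
S11 (31U) → rack 8 (remaining 11U)
8 racks × 42U = 336U; used 252U; unused 84U.

84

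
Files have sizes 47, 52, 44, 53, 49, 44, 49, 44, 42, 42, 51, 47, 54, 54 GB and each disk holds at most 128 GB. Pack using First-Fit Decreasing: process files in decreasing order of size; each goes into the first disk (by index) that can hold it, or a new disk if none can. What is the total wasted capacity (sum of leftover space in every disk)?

224

Sorted descending: 54, 54, 53, 52, 51, 49, 49, 47, 47, 44, 44, 44, 42, 42.
54 GB → disk 1 (remaining 74 GB)
54 GB → disk 1 (remaining 20 GB)
53 GB → disk 2 (remaining 75 GB)
52 GB → disk 2 (remaining 23 GB)
51 GB → disk 3 (remaining 77 GB)
49 GB → disk 3 (remaining 28 GB)
49 GB → disk 4 (remaining 79 GB)
47 GB → disk 4 (remaining 32 GB)
47 GB → disk 5 (remaining 81 GB)
44 GB → disk 5 (remaining 37 GB)
44 GB → disk 6 (remaining 84 GB)
44 GB → disk 6 (remaining 40 GB)
42 GB → disk 7 (remaining 86 GB)
42 GB → disk 7 (remaining 44 GB)
7 disks × 128 GB = 896 GB; used 672 GB; unused 224 GB.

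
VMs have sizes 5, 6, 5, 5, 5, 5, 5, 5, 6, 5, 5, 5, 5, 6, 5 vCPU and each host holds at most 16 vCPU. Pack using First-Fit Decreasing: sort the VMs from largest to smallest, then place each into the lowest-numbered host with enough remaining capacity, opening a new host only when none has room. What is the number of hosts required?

Sorted descending: 6, 6, 6, 5, 5, 5, 5, 5, 5, 5, 5, 5, 5, 5, 5.
Put 6 vCPU in host 1; 10 vCPU remain.
Put 6 vCPU in host 1; 4 vCPU remain.
Put 6 vCPU in host 2; 10 vCPU remain.
Put 5 vCPU in host 2; 5 vCPU remain.
Put 5 vCPU in host 2; 0 vCPU remain.
Put 5 vCPU in host 3; 11 vCPU remain.
Put 5 vCPU in host 3; 6 vCPU remain.
Put 5 vCPU in host 3; 1 vCPU remain.
Put 5 vCPU in host 4; 11 vCPU remain.
Put 5 vCPU in host 4; 6 vCPU remain.
Put 5 vCPU in host 4; 1 vCPU remain.
Put 5 vCPU in host 5; 11 vCPU remain.
Put 5 vCPU in host 5; 6 vCPU remain.
Put 5 vCPU in host 5; 1 vCPU remain.
Put 5 vCPU in host 6; 11 vCPU remain.
Final hosts: [6,6] [6,5,5] [5,5,5] [5,5,5] [5,5,5] [5].

6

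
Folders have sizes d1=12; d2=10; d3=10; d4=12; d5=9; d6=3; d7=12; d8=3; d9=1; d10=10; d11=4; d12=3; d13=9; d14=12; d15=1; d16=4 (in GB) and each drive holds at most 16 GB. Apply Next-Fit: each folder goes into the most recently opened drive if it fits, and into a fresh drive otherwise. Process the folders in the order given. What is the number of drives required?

10

Put d1 (12 GB) in drive 1; 4 GB remain.
Put d2 (10 GB) in drive 2; 6 GB remain.
Put d3 (10 GB) in drive 3; 6 GB remain.
Put d4 (12 GB) in drive 4; 4 GB remain.
Put d5 (9 GB) in drive 5; 7 GB remain.
Put d6 (3 GB) in drive 5; 4 GB remain.
Put d7 (12 GB) in drive 6; 4 GB remain.
Put d8 (3 GB) in drive 6; 1 GB remain.
Put d9 (1 GB) in drive 6; 0 GB remain.
Put d10 (10 GB) in drive 7; 6 GB remain.
Put d11 (4 GB) in drive 7; 2 GB remain.
Put d12 (3 GB) in drive 8; 13 GB remain.
Put d13 (9 GB) in drive 8; 4 GB remain.
Put d14 (12 GB) in drive 9; 4 GB remain.
Put d15 (1 GB) in drive 9; 3 GB remain.
Put d16 (4 GB) in drive 10; 12 GB remain.
Final drives: [12] [10] [10] [12] [9,3] [12,3,1] [10,4] [3,9] [12,1] [4].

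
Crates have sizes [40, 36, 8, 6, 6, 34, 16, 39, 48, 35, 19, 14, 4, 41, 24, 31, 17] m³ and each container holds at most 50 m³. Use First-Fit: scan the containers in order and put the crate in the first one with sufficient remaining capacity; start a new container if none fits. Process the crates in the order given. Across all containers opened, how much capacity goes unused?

32

container 1: place 40 m³, 10 m³ left
container 2: place 36 m³, 14 m³ left
container 1: place 8 m³, 2 m³ left
container 2: place 6 m³, 8 m³ left
container 2: place 6 m³, 2 m³ left
container 3: place 34 m³, 16 m³ left
container 3: place 16 m³, 0 m³ left
container 4: place 39 m³, 11 m³ left
container 5: place 48 m³, 2 m³ left
container 6: place 35 m³, 15 m³ left
container 7: place 19 m³, 31 m³ left
container 6: place 14 m³, 1 m³ left
container 4: place 4 m³, 7 m³ left
container 8: place 41 m³, 9 m³ left
container 7: place 24 m³, 7 m³ left
container 9: place 31 m³, 19 m³ left
container 9: place 17 m³, 2 m³ left
9 containers × 50 m³ = 450 m³; used 418 m³; unused 32 m³.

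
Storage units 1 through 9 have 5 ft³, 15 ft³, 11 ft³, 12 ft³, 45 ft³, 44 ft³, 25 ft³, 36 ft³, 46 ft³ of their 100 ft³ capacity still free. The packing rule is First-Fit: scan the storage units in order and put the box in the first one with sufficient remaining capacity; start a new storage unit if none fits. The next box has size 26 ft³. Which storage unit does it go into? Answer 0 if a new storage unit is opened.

Storage units with room: storage unit 5 (45 ft³), storage unit 6 (44 ft³), storage unit 8 (36 ft³), storage unit 9 (46 ft³).
The first with room is storage unit 5.

5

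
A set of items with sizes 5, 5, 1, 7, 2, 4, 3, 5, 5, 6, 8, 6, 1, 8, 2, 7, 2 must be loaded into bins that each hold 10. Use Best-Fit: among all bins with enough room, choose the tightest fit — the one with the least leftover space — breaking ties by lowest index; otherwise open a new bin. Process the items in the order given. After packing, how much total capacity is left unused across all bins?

Put 5 in bin 1; 5 remain.
Put 5 in bin 1; 0 remain.
Put 1 in bin 2; 9 remain.
Put 7 in bin 2; 2 remain.
Put 2 in bin 2; 0 remain.
Put 4 in bin 3; 6 remain.
Put 3 in bin 3; 3 remain.
Put 5 in bin 4; 5 remain.
Put 5 in bin 4; 0 remain.
Put 6 in bin 5; 4 remain.
Put 8 in bin 6; 2 remain.
Put 6 in bin 7; 4 remain.
Put 1 in bin 6; 1 remain.
Put 8 in bin 8; 2 remain.
Put 2 in bin 8; 0 remain.
Put 7 in bin 9; 3 remain.
Put 2 in bin 3; 1 remain.
9 bins × 10 = 90; used 77; unused 13.

13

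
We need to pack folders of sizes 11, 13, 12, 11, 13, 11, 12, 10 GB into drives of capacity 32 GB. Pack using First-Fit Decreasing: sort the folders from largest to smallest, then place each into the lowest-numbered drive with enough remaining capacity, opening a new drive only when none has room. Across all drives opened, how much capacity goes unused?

35

Sorted descending: 13, 13, 12, 12, 11, 11, 11, 10.
13 GB → drive 1 (remaining 19 GB)
13 GB → drive 1 (remaining 6 GB)
12 GB → drive 2 (remaining 20 GB)
12 GB → drive 2 (remaining 8 GB)
11 GB → drive 3 (remaining 21 GB)
11 GB → drive 3 (remaining 10 GB)
11 GB → drive 4 (remaining 21 GB)
10 GB → drive 3 (remaining 0 GB)
4 drives × 32 GB = 128 GB; used 93 GB; unused 35 GB.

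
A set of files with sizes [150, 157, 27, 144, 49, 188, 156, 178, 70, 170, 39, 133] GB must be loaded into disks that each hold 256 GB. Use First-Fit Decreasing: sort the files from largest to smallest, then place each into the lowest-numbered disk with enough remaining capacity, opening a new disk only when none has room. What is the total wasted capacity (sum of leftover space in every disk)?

587

Sorted descending: 188, 178, 170, 157, 156, 150, 144, 133, 70, 49, 39, 27.
188 GB → disk 1 (remaining 68 GB)
178 GB → disk 2 (remaining 78 GB)
170 GB → disk 3 (remaining 86 GB)
157 GB → disk 4 (remaining 99 GB)
156 GB → disk 5 (remaining 100 GB)
150 GB → disk 6 (remaining 106 GB)
144 GB → disk 7 (remaining 112 GB)
133 GB → disk 8 (remaining 123 GB)
70 GB → disk 2 (remaining 8 GB)
49 GB → disk 1 (remaining 19 GB)
39 GB → disk 3 (remaining 47 GB)
27 GB → disk 3 (remaining 20 GB)
8 disks × 256 GB = 2048 GB; used 1461 GB; unused 587 GB.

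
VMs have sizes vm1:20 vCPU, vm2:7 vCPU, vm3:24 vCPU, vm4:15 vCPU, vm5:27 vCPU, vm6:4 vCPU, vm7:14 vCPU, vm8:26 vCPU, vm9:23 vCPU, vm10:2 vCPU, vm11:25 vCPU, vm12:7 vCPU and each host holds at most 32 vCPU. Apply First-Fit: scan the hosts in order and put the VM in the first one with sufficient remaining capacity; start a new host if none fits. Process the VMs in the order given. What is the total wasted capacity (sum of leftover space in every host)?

Put vm1 (20 vCPU) in host 1; 12 vCPU remain.
Put vm2 (7 vCPU) in host 1; 5 vCPU remain.
Put vm3 (24 vCPU) in host 2; 8 vCPU remain.
Put vm4 (15 vCPU) in host 3; 17 vCPU remain.
Put vm5 (27 vCPU) in host 4; 5 vCPU remain.
Put vm6 (4 vCPU) in host 1; 1 vCPU remain.
Put vm7 (14 vCPU) in host 3; 3 vCPU remain.
Put vm8 (26 vCPU) in host 5; 6 vCPU remain.
Put vm9 (23 vCPU) in host 6; 9 vCPU remain.
Put vm10 (2 vCPU) in host 2; 6 vCPU remain.
Put vm11 (25 vCPU) in host 7; 7 vCPU remain.
Put vm12 (7 vCPU) in host 6; 2 vCPU remain.
7 hosts × 32 vCPU = 224 vCPU; used 194 vCPU; unused 30 vCPU.

30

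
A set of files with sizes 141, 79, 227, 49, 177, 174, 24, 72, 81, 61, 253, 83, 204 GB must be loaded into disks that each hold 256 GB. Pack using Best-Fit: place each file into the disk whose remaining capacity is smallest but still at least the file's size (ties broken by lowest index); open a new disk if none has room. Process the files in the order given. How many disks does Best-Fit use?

141 GB → disk 1 (remaining 115 GB)
79 GB → disk 1 (remaining 36 GB)
227 GB → disk 2 (remaining 29 GB)
49 GB → disk 3 (remaining 207 GB)
177 GB → disk 3 (remaining 30 GB)
174 GB → disk 4 (remaining 82 GB)
24 GB → disk 2 (remaining 5 GB)
72 GB → disk 4 (remaining 10 GB)
81 GB → disk 5 (remaining 175 GB)
61 GB → disk 5 (remaining 114 GB)
253 GB → disk 6 (remaining 3 GB)
83 GB → disk 5 (remaining 31 GB)
204 GB → disk 7 (remaining 52 GB)

7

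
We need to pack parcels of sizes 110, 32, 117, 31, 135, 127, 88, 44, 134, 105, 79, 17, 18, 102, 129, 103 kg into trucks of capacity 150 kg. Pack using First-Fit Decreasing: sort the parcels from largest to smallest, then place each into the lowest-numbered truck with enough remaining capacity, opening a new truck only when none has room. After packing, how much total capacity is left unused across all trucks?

279

Sorted descending: 135, 134, 129, 127, 117, 110, 105, 103, 102, 88, 79, 44, 32, 31, 18, 17.
Put 135 kg in truck 1; 15 kg remain.
Put 134 kg in truck 2; 16 kg remain.
Put 129 kg in truck 3; 21 kg remain.
Put 127 kg in truck 4; 23 kg remain.
Put 117 kg in truck 5; 33 kg remain.
Put 110 kg in truck 6; 40 kg remain.
Put 105 kg in truck 7; 45 kg remain.
Put 103 kg in truck 8; 47 kg remain.
Put 102 kg in truck 9; 48 kg remain.
Put 88 kg in truck 10; 62 kg remain.
Put 79 kg in truck 11; 71 kg remain.
Put 44 kg in truck 7; 1 kg remain.
Put 32 kg in truck 5; 1 kg remain.
Put 31 kg in truck 6; 9 kg remain.
Put 18 kg in truck 3; 3 kg remain.
Put 17 kg in truck 4; 6 kg remain.
11 trucks × 150 kg = 1650 kg; used 1371 kg; unused 279 kg.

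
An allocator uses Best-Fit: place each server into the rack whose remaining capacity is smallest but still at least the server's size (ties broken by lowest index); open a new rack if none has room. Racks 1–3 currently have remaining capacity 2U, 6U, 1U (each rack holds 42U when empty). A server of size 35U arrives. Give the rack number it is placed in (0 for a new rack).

No rack has ≥ 35U free, so a new rack is opened.

0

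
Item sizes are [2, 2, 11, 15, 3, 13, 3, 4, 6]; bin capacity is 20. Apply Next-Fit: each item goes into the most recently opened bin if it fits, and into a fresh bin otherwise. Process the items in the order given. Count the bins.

4 bins

bin 1: place 2, 18 left
bin 1: place 2, 16 left
bin 1: place 11, 5 left
bin 2: place 15, 5 left
bin 2: place 3, 2 left
bin 3: place 13, 7 left
bin 3: place 3, 4 left
bin 3: place 4, 0 left
bin 4: place 6, 14 left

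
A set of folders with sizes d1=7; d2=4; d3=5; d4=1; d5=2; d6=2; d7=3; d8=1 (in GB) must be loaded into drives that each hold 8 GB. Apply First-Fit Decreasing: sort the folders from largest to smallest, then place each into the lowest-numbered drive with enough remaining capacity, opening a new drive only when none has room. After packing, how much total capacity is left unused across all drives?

7

Sorted descending: 7, 5, 4, 3, 2, 2, 1, 1.
7 GB → drive 1 (remaining 1 GB)
5 GB → drive 2 (remaining 3 GB)
4 GB → drive 3 (remaining 4 GB)
3 GB → drive 2 (remaining 0 GB)
2 GB → drive 3 (remaining 2 GB)
2 GB → drive 3 (remaining 0 GB)
1 GB → drive 1 (remaining 0 GB)
1 GB → drive 4 (remaining 7 GB)
4 drives × 8 GB = 32 GB; used 25 GB; unused 7 GB.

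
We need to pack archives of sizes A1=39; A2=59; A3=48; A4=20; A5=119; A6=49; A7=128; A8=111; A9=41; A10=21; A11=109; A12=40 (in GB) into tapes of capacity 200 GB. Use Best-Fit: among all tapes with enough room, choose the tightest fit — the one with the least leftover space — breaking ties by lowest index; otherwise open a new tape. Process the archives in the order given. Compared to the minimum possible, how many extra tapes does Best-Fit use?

Best-Fit: [39,59,48,20] [119,49] [128,41,21] [111,40] [109] → 5 tapes.
Total size 784 GB; any packing needs at least ⌈784/200⌉ = 4 tapes.
An optimal packing achieves that bound: [128,59] [119,41,40] [111,49,39] [109,48,21,20] → 4 tapes.
Excess: 5 − 4 = 1.

1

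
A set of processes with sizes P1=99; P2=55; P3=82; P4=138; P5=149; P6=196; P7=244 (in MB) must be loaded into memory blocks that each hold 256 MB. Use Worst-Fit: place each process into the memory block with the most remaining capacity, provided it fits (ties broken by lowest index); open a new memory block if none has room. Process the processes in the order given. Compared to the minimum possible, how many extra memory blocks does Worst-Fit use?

Worst-Fit: [99,55,82] [138] [149] [196] [244] → 5 memory blocks.
Total size 963 MB; any packing needs at least ⌈963/256⌉ = 4 memory blocks.
An optimal packing achieves that bound: [244] [196,55] [149,99] [138,82] → 4 memory blocks.
Excess: 5 − 4 = 1.

1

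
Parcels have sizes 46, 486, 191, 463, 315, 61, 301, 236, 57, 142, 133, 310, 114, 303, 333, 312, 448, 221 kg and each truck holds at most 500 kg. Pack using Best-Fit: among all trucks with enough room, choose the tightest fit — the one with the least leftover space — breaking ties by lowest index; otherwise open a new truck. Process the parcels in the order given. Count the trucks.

11 trucks

Put 46 kg in truck 1; 454 kg remain.
Put 486 kg in truck 2; 14 kg remain.
Put 191 kg in truck 1; 263 kg remain.
Put 463 kg in truck 3; 37 kg remain.
Put 315 kg in truck 4; 185 kg remain.
Put 61 kg in truck 4; 124 kg remain.
Put 301 kg in truck 5; 199 kg remain.
Put 236 kg in truck 1; 27 kg remain.
Put 57 kg in truck 4; 67 kg remain.
Put 142 kg in truck 5; 57 kg remain.
Put 133 kg in truck 6; 367 kg remain.
Put 310 kg in truck 6; 57 kg remain.
Put 114 kg in truck 7; 386 kg remain.
Put 303 kg in truck 7; 83 kg remain.
Put 333 kg in truck 8; 167 kg remain.
Put 312 kg in truck 9; 188 kg remain.
Put 448 kg in truck 10; 52 kg remain.
Put 221 kg in truck 11; 279 kg remain.
Final trucks: [46,191,236] [486] [463] [315,61,57] [301,142] [133,310] [114,303] [333] [312] [448] [221].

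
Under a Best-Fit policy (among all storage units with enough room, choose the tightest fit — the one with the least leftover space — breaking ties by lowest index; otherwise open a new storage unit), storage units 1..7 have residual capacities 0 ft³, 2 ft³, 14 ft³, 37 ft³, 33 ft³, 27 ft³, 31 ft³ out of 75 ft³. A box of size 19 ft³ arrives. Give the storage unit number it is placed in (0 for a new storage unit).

6

Storage units with room: storage unit 4 (37 ft³), storage unit 5 (33 ft³), storage unit 6 (27 ft³), storage unit 7 (31 ft³).
Tightest fit is storage unit 6 with 27 ft³ free.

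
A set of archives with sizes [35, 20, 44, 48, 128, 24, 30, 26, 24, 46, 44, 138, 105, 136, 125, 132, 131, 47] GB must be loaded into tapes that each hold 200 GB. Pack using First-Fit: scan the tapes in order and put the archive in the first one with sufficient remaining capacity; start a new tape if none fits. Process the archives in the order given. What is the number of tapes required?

tape 1: place 35 GB, 165 GB left
tape 1: place 20 GB, 145 GB left
tape 1: place 44 GB, 101 GB left
tape 1: place 48 GB, 53 GB left
tape 2: place 128 GB, 72 GB left
tape 1: place 24 GB, 29 GB left
tape 2: place 30 GB, 42 GB left
tape 1: place 26 GB, 3 GB left
tape 2: place 24 GB, 18 GB left
tape 3: place 46 GB, 154 GB left
tape 3: place 44 GB, 110 GB left
tape 4: place 138 GB, 62 GB left
tape 3: place 105 GB, 5 GB left
tape 5: place 136 GB, 64 GB left
tape 6: place 125 GB, 75 GB left
tape 7: place 132 GB, 68 GB left
tape 8: place 131 GB, 69 GB left
tape 4: place 47 GB, 15 GB left
Final tapes: [35,20,44,48,24,26] [128,30,24] [46,44,105] [138,47] [136] [125] [132] [131].

8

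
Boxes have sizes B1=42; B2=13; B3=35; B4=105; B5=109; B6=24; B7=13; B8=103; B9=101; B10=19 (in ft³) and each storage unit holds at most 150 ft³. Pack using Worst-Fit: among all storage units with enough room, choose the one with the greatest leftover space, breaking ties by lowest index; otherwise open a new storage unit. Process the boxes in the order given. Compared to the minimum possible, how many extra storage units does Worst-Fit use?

Worst-Fit: [42,13,35,24] [105,13] [109] [103] [101,19] → 5 storage units.
Total size 564 ft³; any packing needs at least ⌈564/150⌉ = 4 storage units.
An optimal packing achieves that bound: [109,35] [105,42] [103,24,19] [101,13,13] → 4 storage units.
Excess: 5 − 4 = 1.

1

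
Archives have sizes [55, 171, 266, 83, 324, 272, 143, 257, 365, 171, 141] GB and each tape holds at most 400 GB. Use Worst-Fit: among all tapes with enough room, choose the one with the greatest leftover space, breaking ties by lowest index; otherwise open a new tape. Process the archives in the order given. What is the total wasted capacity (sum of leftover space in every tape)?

552

tape 1: place 55 GB, 345 GB left
tape 1: place 171 GB, 174 GB left
tape 2: place 266 GB, 134 GB left
tape 1: place 83 GB, 91 GB left
tape 3: place 324 GB, 76 GB left
tape 4: place 272 GB, 128 GB left
tape 5: place 143 GB, 257 GB left
tape 5: place 257 GB, 0 GB left
tape 6: place 365 GB, 35 GB left
tape 7: place 171 GB, 229 GB left
tape 7: place 141 GB, 88 GB left
7 tapes × 400 GB = 2800 GB; used 2248 GB; unused 552 GB.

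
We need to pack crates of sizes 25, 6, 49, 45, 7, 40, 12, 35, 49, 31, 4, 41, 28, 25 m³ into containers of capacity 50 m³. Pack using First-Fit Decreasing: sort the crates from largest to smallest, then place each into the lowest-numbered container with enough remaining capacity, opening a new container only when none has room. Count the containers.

Sorted descending: 49, 49, 45, 41, 40, 35, 31, 28, 25, 25, 12, 7, 6, 4.
49 m³ → container 1 (remaining 1 m³)
49 m³ → container 2 (remaining 1 m³)
45 m³ → container 3 (remaining 5 m³)
41 m³ → container 4 (remaining 9 m³)
40 m³ → container 5 (remaining 10 m³)
35 m³ → container 6 (remaining 15 m³)
31 m³ → container 7 (remaining 19 m³)
28 m³ → container 8 (remaining 22 m³)
25 m³ → container 9 (remaining 25 m³)
25 m³ → container 9 (remaining 0 m³)
12 m³ → container 6 (remaining 3 m³)
7 m³ → container 4 (remaining 2 m³)
6 m³ → container 5 (remaining 4 m³)
4 m³ → container 3 (remaining 1 m³)

9 containers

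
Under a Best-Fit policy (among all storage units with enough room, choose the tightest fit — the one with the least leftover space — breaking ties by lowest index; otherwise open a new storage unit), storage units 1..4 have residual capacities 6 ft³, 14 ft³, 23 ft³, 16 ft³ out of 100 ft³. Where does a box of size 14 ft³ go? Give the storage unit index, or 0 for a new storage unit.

Storage units with room: storage unit 2 (14 ft³), storage unit 3 (23 ft³), storage unit 4 (16 ft³).
Tightest fit is storage unit 2 with 14 ft³ free.

2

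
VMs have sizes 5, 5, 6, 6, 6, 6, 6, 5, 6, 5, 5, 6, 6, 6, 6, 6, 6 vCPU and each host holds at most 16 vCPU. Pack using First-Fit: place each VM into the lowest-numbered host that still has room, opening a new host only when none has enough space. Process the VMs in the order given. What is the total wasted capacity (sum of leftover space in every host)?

31

5 vCPU → host 1 (remaining 11 vCPU)
5 vCPU → host 1 (remaining 6 vCPU)
6 vCPU → host 1 (remaining 0 vCPU)
6 vCPU → host 2 (remaining 10 vCPU)
6 vCPU → host 2 (remaining 4 vCPU)
6 vCPU → host 3 (remaining 10 vCPU)
6 vCPU → host 3 (remaining 4 vCPU)
5 vCPU → host 4 (remaining 11 vCPU)
6 vCPU → host 4 (remaining 5 vCPU)
5 vCPU → host 4 (remaining 0 vCPU)
5 vCPU → host 5 (remaining 11 vCPU)
6 vCPU → host 5 (remaining 5 vCPU)
6 vCPU → host 6 (remaining 10 vCPU)
6 vCPU → host 6 (remaining 4 vCPU)
6 vCPU → host 7 (remaining 10 vCPU)
6 vCPU → host 7 (remaining 4 vCPU)
6 vCPU → host 8 (remaining 10 vCPU)
8 hosts × 16 vCPU = 128 vCPU; used 97 vCPU; unused 31 vCPU.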